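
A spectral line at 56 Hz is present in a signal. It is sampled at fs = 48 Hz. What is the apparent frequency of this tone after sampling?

56 Hz mod fs = 8 Hz.
8 Hz ≤ fs/2 = 24 Hz, appears at 8 Hz.

8 Hz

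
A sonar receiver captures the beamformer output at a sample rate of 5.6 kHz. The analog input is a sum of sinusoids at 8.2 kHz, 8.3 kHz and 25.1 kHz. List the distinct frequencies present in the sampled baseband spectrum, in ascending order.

2.6 kHz, 2.7 kHz

fs/2 = 2.8 kHz.
8.2 kHz mod fs = 2.6 kHz.
2.6 kHz ≤ fs/2 = 2.8 kHz, appears at 2.6 kHz.
8.3 kHz mod fs = 2.7 kHz.
2.7 kHz ≤ fs/2 = 2.8 kHz, appears at 2.7 kHz.
25.1 kHz mod fs = 2.7 kHz.
2.7 kHz ≤ fs/2 = 2.8 kHz, appears at 2.7 kHz.
Distinct values: {2.6 kHz, 2.7 kHz}.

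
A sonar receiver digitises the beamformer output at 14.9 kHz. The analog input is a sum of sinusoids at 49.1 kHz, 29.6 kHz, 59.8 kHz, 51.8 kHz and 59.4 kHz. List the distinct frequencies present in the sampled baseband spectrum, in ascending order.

0.2 kHz, 4.4 kHz, 7.1 kHz

fs/2 = 7.45 kHz.
49.1 kHz mod fs = 4.4 kHz.
4.4 kHz ≤ fs/2 = 7.45 kHz, appears at 4.4 kHz.
29.6 kHz mod fs = 14.7 kHz.
14.7 kHz > fs/2 = 7.45 kHz, folds to fs − 14.7 kHz = 0.2 kHz.
59.8 kHz mod fs = 0.2 kHz.
0.2 kHz ≤ fs/2 = 7.45 kHz, appears at 0.2 kHz.
51.8 kHz mod fs = 7.1 kHz.
7.1 kHz ≤ fs/2 = 7.45 kHz, appears at 7.1 kHz.
59.4 kHz mod fs = 14.7 kHz.
14.7 kHz > fs/2 = 7.45 kHz, folds to fs − 14.7 kHz = 0.2 kHz.
Distinct values: {0.2 kHz, 4.4 kHz, 7.1 kHz}.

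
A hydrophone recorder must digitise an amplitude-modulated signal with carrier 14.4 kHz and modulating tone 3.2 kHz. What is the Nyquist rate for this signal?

AM sidebands sit at fc ± fm = 11.2 kHz and 17.6 kHz.
Highest-frequency component: 17.6 kHz.
Nyquist rate = 2 × 17.6 kHz = 35.2 kHz.

35.2 kHz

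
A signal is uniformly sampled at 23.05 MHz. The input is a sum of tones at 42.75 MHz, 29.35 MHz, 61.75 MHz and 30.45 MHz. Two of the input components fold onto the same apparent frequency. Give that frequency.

7.4 MHz

fs/2 = 11.525 MHz.
42.75 MHz mod fs = 19.7 MHz.
19.7 MHz > fs/2 = 11.525 MHz, folds to fs − 19.7 MHz = 3.35 MHz.
29.35 MHz mod fs = 6.3 MHz.
6.3 MHz ≤ fs/2 = 11.525 MHz, appears at 6.3 MHz.
61.75 MHz mod fs = 15.65 MHz.
15.65 MHz > fs/2 = 11.525 MHz, folds to fs − 15.65 MHz = 7.4 MHz.
30.45 MHz mod fs = 7.4 MHz.
7.4 MHz ≤ fs/2 = 11.525 MHz, appears at 7.4 MHz.
30.45 MHz and 61.75 MHz both map to 7.4 MHz.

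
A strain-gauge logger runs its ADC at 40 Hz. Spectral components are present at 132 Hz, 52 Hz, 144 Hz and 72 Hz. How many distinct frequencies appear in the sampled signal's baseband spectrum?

fs/2 = 20 Hz.
132 Hz mod fs = 12 Hz.
12 Hz ≤ fs/2 = 20 Hz, appears at 12 Hz.
52 Hz mod fs = 12 Hz.
12 Hz ≤ fs/2 = 20 Hz, appears at 12 Hz.
144 Hz mod fs = 24 Hz.
24 Hz > fs/2 = 20 Hz, folds to fs − 24 Hz = 16 Hz.
72 Hz mod fs = 32 Hz.
32 Hz > fs/2 = 20 Hz, folds to fs − 32 Hz = 8 Hz.
Distinct values: {8 Hz, 12 Hz, 16 Hz} → 3.

3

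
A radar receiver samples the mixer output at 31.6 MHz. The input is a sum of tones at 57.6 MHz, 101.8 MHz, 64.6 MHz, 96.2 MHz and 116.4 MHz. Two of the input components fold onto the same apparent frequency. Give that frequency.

fs/2 = 15.8 MHz.
57.6 MHz mod fs = 26 MHz.
26 MHz > fs/2 = 15.8 MHz, folds to fs − 26 MHz = 5.6 MHz.
101.8 MHz mod fs = 7 MHz.
7 MHz ≤ fs/2 = 15.8 MHz, appears at 7 MHz.
64.6 MHz mod fs = 1.4 MHz.
1.4 MHz ≤ fs/2 = 15.8 MHz, appears at 1.4 MHz.
96.2 MHz mod fs = 1.4 MHz.
1.4 MHz ≤ fs/2 = 15.8 MHz, appears at 1.4 MHz.
116.4 MHz mod fs = 21.6 MHz.
21.6 MHz > fs/2 = 15.8 MHz, folds to fs − 21.6 MHz = 10 MHz.
64.6 MHz and 96.2 MHz both map to 1.4 MHz.

1.4 MHz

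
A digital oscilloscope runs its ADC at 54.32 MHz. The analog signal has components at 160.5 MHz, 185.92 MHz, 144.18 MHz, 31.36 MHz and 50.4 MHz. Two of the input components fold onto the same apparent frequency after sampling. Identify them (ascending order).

fs/2 = 27.16 MHz.
160.5 MHz mod fs = 51.86 MHz.
51.86 MHz > fs/2 = 27.16 MHz, folds to fs − 51.86 MHz = 2.46 MHz.
185.92 MHz mod fs = 22.96 MHz.
22.96 MHz ≤ fs/2 = 27.16 MHz, appears at 22.96 MHz.
144.18 MHz mod fs = 35.54 MHz.
35.54 MHz > fs/2 = 27.16 MHz, folds to fs − 35.54 MHz = 18.78 MHz.
31.36 MHz > fs/2 = 27.16 MHz, folds to fs − 31.36 MHz = 22.96 MHz.
50.4 MHz > fs/2 = 27.16 MHz, folds to fs − 50.4 MHz = 3.92 MHz.
31.36 MHz and 185.92 MHz both map to 22.96 MHz.

31.36 MHz, 185.92 MHz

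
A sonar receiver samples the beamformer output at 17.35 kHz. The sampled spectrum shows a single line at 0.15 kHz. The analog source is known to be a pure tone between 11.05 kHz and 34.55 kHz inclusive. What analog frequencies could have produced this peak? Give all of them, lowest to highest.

Frequencies that alias to 0.15 kHz are k·fs ± 0.15 kHz for integer k ≥ 0.
k=0: 0.15 kHz.
k=1: 17.2 kHz, 17.5 kHz.
k=2: 34.55 kHz, 34.85 kHz.
k=3: 51.9 kHz, 52.2 kHz.
Within [11.05 kHz, 34.55 kHz]: 17.2 kHz, 17.5 kHz, 34.55 kHz.

17.2 kHz, 17.5 kHz, 34.55 kHz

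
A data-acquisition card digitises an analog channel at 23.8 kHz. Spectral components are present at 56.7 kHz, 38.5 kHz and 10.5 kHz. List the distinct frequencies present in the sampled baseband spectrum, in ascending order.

9.1 kHz, 10.5 kHz

fs/2 = 11.9 kHz.
56.7 kHz mod fs = 9.1 kHz.
9.1 kHz ≤ fs/2 = 11.9 kHz, appears at 9.1 kHz.
38.5 kHz mod fs = 14.7 kHz.
14.7 kHz > fs/2 = 11.9 kHz, folds to fs − 14.7 kHz = 9.1 kHz.
10.5 kHz ≤ fs/2 = 11.9 kHz, passes unchanged.
Distinct values: {9.1 kHz, 10.5 kHz}.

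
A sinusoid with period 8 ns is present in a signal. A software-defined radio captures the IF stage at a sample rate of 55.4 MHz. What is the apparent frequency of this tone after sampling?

14.2 MHz

T = 8 ns → f = 1/T = 125 MHz.
125 MHz mod fs = 14.2 MHz.
14.2 MHz ≤ fs/2 = 27.7 MHz, appears at 14.2 MHz.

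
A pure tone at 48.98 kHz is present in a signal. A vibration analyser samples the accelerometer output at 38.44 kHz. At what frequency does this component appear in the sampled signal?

48.98 kHz mod fs = 10.54 kHz.
10.54 kHz ≤ fs/2 = 19.22 kHz, appears at 10.54 kHz.

10.54 kHz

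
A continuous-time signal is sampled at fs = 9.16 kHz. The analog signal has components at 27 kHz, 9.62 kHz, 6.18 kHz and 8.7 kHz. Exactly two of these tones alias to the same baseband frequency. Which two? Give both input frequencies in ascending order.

fs/2 = 4.58 kHz.
27 kHz mod fs = 8.68 kHz.
8.68 kHz > fs/2 = 4.58 kHz, folds to fs − 8.68 kHz = 0.48 kHz.
9.62 kHz mod fs = 0.46 kHz.
0.46 kHz ≤ fs/2 = 4.58 kHz, appears at 0.46 kHz.
6.18 kHz > fs/2 = 4.58 kHz, folds to fs − 6.18 kHz = 2.98 kHz.
8.7 kHz > fs/2 = 4.58 kHz, folds to fs − 8.7 kHz = 0.46 kHz.
8.7 kHz and 9.62 kHz both map to 0.46 kHz.

8.7 kHz, 9.62 kHz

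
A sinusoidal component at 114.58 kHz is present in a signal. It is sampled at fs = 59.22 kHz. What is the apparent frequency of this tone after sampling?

3.86 kHz

114.58 kHz mod fs = 55.36 kHz.
55.36 kHz > fs/2 = 29.61 kHz, folds to fs − 55.36 kHz = 3.86 kHz.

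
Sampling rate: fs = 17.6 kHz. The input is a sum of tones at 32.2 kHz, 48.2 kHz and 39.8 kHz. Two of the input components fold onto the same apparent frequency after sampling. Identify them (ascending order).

fs/2 = 8.8 kHz.
32.2 kHz mod fs = 14.6 kHz.
14.6 kHz > fs/2 = 8.8 kHz, folds to fs − 14.6 kHz = 3 kHz.
48.2 kHz mod fs = 13 kHz.
13 kHz > fs/2 = 8.8 kHz, folds to fs − 13 kHz = 4.6 kHz.
39.8 kHz mod fs = 4.6 kHz.
4.6 kHz ≤ fs/2 = 8.8 kHz, appears at 4.6 kHz.
39.8 kHz and 48.2 kHz both map to 4.6 kHz.

39.8 kHz, 48.2 kHz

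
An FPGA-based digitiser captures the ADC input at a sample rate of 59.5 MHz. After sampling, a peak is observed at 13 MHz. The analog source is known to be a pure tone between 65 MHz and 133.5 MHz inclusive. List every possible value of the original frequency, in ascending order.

Frequencies that alias to 13 MHz are k·fs ± 13 MHz for integer k ≥ 0.
k=0: 13 MHz.
k=1: 46.5 MHz, 72.5 MHz.
k=2: 106 MHz, 132 MHz.
k=3: 165.5 MHz, 191.5 MHz.
Within [65 MHz, 133.5 MHz]: 72.5 MHz, 106 MHz, 132 MHz.

72.5 MHz, 106 MHz, 132 MHz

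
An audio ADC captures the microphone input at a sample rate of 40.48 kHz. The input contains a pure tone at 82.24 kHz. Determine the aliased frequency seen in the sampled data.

1.28 kHz

82.24 kHz mod fs = 1.28 kHz.
1.28 kHz ≤ fs/2 = 20.24 kHz, appears at 1.28 kHz.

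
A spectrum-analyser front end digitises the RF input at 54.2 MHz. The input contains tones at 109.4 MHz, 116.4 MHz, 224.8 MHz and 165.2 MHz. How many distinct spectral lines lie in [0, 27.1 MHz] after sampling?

3

fs/2 = 27.1 MHz.
109.4 MHz mod fs = 1 MHz.
1 MHz ≤ fs/2 = 27.1 MHz, appears at 1 MHz.
116.4 MHz mod fs = 8 MHz.
8 MHz ≤ fs/2 = 27.1 MHz, appears at 8 MHz.
224.8 MHz mod fs = 8 MHz.
8 MHz ≤ fs/2 = 27.1 MHz, appears at 8 MHz.
165.2 MHz mod fs = 2.6 MHz.
2.6 MHz ≤ fs/2 = 27.1 MHz, appears at 2.6 MHz.
Distinct values: {1 MHz, 2.6 MHz, 8 MHz} → 3.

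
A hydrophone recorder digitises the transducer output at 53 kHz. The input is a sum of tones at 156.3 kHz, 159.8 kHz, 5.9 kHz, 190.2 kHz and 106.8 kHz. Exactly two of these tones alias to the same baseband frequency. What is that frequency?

fs/2 = 26.5 kHz.
156.3 kHz mod fs = 50.3 kHz.
50.3 kHz > fs/2 = 26.5 kHz, folds to fs − 50.3 kHz = 2.7 kHz.
159.8 kHz mod fs = 0.8 kHz.
0.8 kHz ≤ fs/2 = 26.5 kHz, appears at 0.8 kHz.
5.9 kHz ≤ fs/2 = 26.5 kHz, passes unchanged.
190.2 kHz mod fs = 31.2 kHz.
31.2 kHz > fs/2 = 26.5 kHz, folds to fs − 31.2 kHz = 21.8 kHz.
106.8 kHz mod fs = 0.8 kHz.
0.8 kHz ≤ fs/2 = 26.5 kHz, appears at 0.8 kHz.
106.8 kHz and 159.8 kHz both map to 0.8 kHz.

0.8 kHz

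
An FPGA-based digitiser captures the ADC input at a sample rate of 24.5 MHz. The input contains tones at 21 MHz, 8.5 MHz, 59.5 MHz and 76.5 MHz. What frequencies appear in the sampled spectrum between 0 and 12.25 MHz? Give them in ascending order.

fs/2 = 12.25 MHz.
21 MHz > fs/2 = 12.25 MHz, folds to fs − 21 MHz = 3.5 MHz.
8.5 MHz ≤ fs/2 = 12.25 MHz, passes unchanged.
59.5 MHz mod fs = 10.5 MHz.
10.5 MHz ≤ fs/2 = 12.25 MHz, appears at 10.5 MHz.
76.5 MHz mod fs = 3 MHz.
3 MHz ≤ fs/2 = 12.25 MHz, appears at 3 MHz.
Distinct values: {3 MHz, 3.5 MHz, 8.5 MHz, 10.5 MHz}.

3 MHz, 3.5 MHz, 8.5 MHz, 10.5 MHz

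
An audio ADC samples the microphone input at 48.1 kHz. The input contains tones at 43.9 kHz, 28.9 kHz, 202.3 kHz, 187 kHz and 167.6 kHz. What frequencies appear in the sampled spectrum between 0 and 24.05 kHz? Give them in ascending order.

4.2 kHz, 5.4 kHz, 9.9 kHz, 19.2 kHz, 23.3 kHz

fs/2 = 24.05 kHz.
43.9 kHz > fs/2 = 24.05 kHz, folds to fs − 43.9 kHz = 4.2 kHz.
28.9 kHz > fs/2 = 24.05 kHz, folds to fs − 28.9 kHz = 19.2 kHz.
202.3 kHz mod fs = 9.9 kHz.
9.9 kHz ≤ fs/2 = 24.05 kHz, appears at 9.9 kHz.
187 kHz mod fs = 42.7 kHz.
42.7 kHz > fs/2 = 24.05 kHz, folds to fs − 42.7 kHz = 5.4 kHz.
167.6 kHz mod fs = 23.3 kHz.
23.3 kHz ≤ fs/2 = 24.05 kHz, appears at 23.3 kHz.
Distinct values: {4.2 kHz, 5.4 kHz, 9.9 kHz, 19.2 kHz, 23.3 kHz}.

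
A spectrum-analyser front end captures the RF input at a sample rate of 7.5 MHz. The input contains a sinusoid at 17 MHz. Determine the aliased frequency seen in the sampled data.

17 MHz mod fs = 2 MHz.
2 MHz ≤ fs/2 = 3.75 MHz, appears at 2 MHz.

2 MHz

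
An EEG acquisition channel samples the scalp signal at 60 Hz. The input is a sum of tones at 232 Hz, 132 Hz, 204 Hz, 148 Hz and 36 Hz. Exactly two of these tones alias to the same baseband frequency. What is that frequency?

24 Hz

fs/2 = 30 Hz.
232 Hz mod fs = 52 Hz.
52 Hz > fs/2 = 30 Hz, folds to fs − 52 Hz = 8 Hz.
132 Hz mod fs = 12 Hz.
12 Hz ≤ fs/2 = 30 Hz, appears at 12 Hz.
204 Hz mod fs = 24 Hz.
24 Hz ≤ fs/2 = 30 Hz, appears at 24 Hz.
148 Hz mod fs = 28 Hz.
28 Hz ≤ fs/2 = 30 Hz, appears at 28 Hz.
36 Hz > fs/2 = 30 Hz, folds to fs − 36 Hz = 24 Hz.
36 Hz and 204 Hz both map to 24 Hz.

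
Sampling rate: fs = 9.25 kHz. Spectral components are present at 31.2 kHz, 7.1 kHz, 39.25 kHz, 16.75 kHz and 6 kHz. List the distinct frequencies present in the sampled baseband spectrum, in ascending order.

1.75 kHz, 2.15 kHz, 2.25 kHz, 3.25 kHz, 3.45 kHz

fs/2 = 4.625 kHz.
31.2 kHz mod fs = 3.45 kHz.
3.45 kHz ≤ fs/2 = 4.625 kHz, appears at 3.45 kHz.
7.1 kHz > fs/2 = 4.625 kHz, folds to fs − 7.1 kHz = 2.15 kHz.
39.25 kHz mod fs = 2.25 kHz.
2.25 kHz ≤ fs/2 = 4.625 kHz, appears at 2.25 kHz.
16.75 kHz mod fs = 7.5 kHz.
7.5 kHz > fs/2 = 4.625 kHz, folds to fs − 7.5 kHz = 1.75 kHz.
6 kHz > fs/2 = 4.625 kHz, folds to fs − 6 kHz = 3.25 kHz.
Distinct values: {1.75 kHz, 2.15 kHz, 2.25 kHz, 3.25 kHz, 3.45 kHz}.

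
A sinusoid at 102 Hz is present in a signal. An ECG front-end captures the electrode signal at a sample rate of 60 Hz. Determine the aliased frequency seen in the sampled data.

18 Hz

102 Hz mod fs = 42 Hz.
42 Hz > fs/2 = 30 Hz, folds to fs − 42 Hz = 18 Hz.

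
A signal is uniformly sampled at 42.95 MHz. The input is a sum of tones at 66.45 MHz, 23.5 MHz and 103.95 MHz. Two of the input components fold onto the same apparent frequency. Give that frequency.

fs/2 = 21.475 MHz.
66.45 MHz mod fs = 23.5 MHz.
23.5 MHz > fs/2 = 21.475 MHz, folds to fs − 23.5 MHz = 19.45 MHz.
23.5 MHz > fs/2 = 21.475 MHz, folds to fs − 23.5 MHz = 19.45 MHz.
103.95 MHz mod fs = 18.05 MHz.
18.05 MHz ≤ fs/2 = 21.475 MHz, appears at 18.05 MHz.
23.5 MHz and 66.45 MHz both map to 19.45 MHz.

19.45 MHz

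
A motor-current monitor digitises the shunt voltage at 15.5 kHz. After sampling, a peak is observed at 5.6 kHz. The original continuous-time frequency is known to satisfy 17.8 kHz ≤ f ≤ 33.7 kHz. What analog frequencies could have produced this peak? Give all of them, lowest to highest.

21.1 kHz, 25.4 kHz

Frequencies that alias to 5.6 kHz are k·fs ± 5.6 kHz for integer k ≥ 0.
k=0: 5.6 kHz.
k=1: 9.9 kHz, 21.1 kHz.
k=2: 25.4 kHz, 36.6 kHz.
k=3: 40.9 kHz, 52.1 kHz.
Within [17.8 kHz, 33.7 kHz]: 21.1 kHz, 25.4 kHz.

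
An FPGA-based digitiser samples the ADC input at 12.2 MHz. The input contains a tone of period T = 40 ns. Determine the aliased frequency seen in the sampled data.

T = 40 ns → f = 1/T = 25 MHz.
25 MHz mod fs = 0.6 MHz.
0.6 MHz ≤ fs/2 = 6.1 MHz, appears at 0.6 MHz.

0.6 MHz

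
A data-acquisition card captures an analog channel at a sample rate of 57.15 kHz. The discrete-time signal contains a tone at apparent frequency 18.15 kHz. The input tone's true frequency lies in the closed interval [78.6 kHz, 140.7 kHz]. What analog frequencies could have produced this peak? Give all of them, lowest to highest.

Frequencies that alias to 18.15 kHz are k·fs ± 18.15 kHz for integer k ≥ 0.
k=0: 18.15 kHz.
k=1: 39 kHz, 75.3 kHz.
k=2: 96.15 kHz, 132.45 kHz.
k=3: 153.3 kHz, 189.6 kHz.
Within [78.6 kHz, 140.7 kHz]: 96.15 kHz, 132.45 kHz.

96.15 kHz, 132.45 kHz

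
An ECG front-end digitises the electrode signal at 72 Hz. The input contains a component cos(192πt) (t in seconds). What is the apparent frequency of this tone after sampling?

24 Hz

ω = 192π rad/s → f = ω/(2π) = 96 Hz.
96 Hz mod fs = 24 Hz.
24 Hz ≤ fs/2 = 36 Hz, appears at 24 Hz.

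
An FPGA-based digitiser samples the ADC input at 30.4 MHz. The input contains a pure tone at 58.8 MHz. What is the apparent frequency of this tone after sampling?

58.8 MHz mod fs = 28.4 MHz.
28.4 MHz > fs/2 = 15.2 MHz, folds to fs − 28.4 MHz = 2 MHz.

2 MHz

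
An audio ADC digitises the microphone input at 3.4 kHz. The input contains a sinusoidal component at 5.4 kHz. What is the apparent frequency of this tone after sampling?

1.4 kHz

5.4 kHz mod fs = 2 kHz.
2 kHz > fs/2 = 1.7 kHz, folds to fs − 2 kHz = 1.4 kHz.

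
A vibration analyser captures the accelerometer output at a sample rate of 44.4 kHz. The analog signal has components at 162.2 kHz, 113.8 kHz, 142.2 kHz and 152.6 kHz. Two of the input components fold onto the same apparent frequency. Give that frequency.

fs/2 = 22.2 kHz.
162.2 kHz mod fs = 29 kHz.
29 kHz > fs/2 = 22.2 kHz, folds to fs − 29 kHz = 15.4 kHz.
113.8 kHz mod fs = 25 kHz.
25 kHz > fs/2 = 22.2 kHz, folds to fs − 25 kHz = 19.4 kHz.
142.2 kHz mod fs = 9 kHz.
9 kHz ≤ fs/2 = 22.2 kHz, appears at 9 kHz.
152.6 kHz mod fs = 19.4 kHz.
19.4 kHz ≤ fs/2 = 22.2 kHz, appears at 19.4 kHz.
113.8 kHz and 152.6 kHz both map to 19.4 kHz.

19.4 kHz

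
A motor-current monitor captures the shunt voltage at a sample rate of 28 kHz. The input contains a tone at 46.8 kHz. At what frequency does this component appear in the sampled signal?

46.8 kHz mod fs = 18.8 kHz.
18.8 kHz > fs/2 = 14 kHz, folds to fs − 18.8 kHz = 9.2 kHz.

9.2 kHz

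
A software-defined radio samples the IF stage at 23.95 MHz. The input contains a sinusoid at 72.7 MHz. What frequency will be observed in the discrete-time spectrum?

0.85 MHz

72.7 MHz mod fs = 0.85 MHz.
0.85 MHz ≤ fs/2 = 11.975 MHz, appears at 0.85 MHz.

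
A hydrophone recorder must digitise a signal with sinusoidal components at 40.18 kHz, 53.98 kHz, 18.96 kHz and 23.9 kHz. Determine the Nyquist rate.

Highest-frequency component: 53.98 kHz.
Nyquist rate = 2 × 53.98 kHz = 107.96 kHz.

107.96 kHz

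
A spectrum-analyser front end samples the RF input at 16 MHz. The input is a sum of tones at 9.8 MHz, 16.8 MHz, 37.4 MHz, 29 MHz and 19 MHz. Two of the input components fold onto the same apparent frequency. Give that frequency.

fs/2 = 8 MHz.
9.8 MHz > fs/2 = 8 MHz, folds to fs − 9.8 MHz = 6.2 MHz.
16.8 MHz mod fs = 0.8 MHz.
0.8 MHz ≤ fs/2 = 8 MHz, appears at 0.8 MHz.
37.4 MHz mod fs = 5.4 MHz.
5.4 MHz ≤ fs/2 = 8 MHz, appears at 5.4 MHz.
29 MHz mod fs = 13 MHz.
13 MHz > fs/2 = 8 MHz, folds to fs − 13 MHz = 3 MHz.
19 MHz mod fs = 3 MHz.
3 MHz ≤ fs/2 = 8 MHz, appears at 3 MHz.
19 MHz and 29 MHz both map to 3 MHz.

3 MHz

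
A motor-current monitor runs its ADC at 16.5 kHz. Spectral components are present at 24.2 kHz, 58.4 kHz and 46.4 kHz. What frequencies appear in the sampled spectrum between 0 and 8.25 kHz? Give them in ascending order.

3.1 kHz, 7.6 kHz, 7.7 kHz

fs/2 = 8.25 kHz.
24.2 kHz mod fs = 7.7 kHz.
7.7 kHz ≤ fs/2 = 8.25 kHz, appears at 7.7 kHz.
58.4 kHz mod fs = 8.9 kHz.
8.9 kHz > fs/2 = 8.25 kHz, folds to fs − 8.9 kHz = 7.6 kHz.
46.4 kHz mod fs = 13.4 kHz.
13.4 kHz > fs/2 = 8.25 kHz, folds to fs − 13.4 kHz = 3.1 kHz.
Distinct values: {3.1 kHz, 7.6 kHz, 7.7 kHz}.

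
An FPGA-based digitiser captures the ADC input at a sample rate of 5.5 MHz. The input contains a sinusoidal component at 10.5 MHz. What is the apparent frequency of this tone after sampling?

10.5 MHz mod fs = 5 MHz.
5 MHz > fs/2 = 2.75 MHz, folds to fs − 5 MHz = 0.5 MHz.

0.5 MHz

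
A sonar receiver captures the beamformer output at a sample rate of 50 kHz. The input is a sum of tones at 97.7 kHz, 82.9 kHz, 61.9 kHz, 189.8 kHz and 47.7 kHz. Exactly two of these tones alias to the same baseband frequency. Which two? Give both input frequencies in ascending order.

fs/2 = 25 kHz.
97.7 kHz mod fs = 47.7 kHz.
47.7 kHz > fs/2 = 25 kHz, folds to fs − 47.7 kHz = 2.3 kHz.
82.9 kHz mod fs = 32.9 kHz.
32.9 kHz > fs/2 = 25 kHz, folds to fs − 32.9 kHz = 17.1 kHz.
61.9 kHz mod fs = 11.9 kHz.
11.9 kHz ≤ fs/2 = 25 kHz, appears at 11.9 kHz.
189.8 kHz mod fs = 39.8 kHz.
39.8 kHz > fs/2 = 25 kHz, folds to fs − 39.8 kHz = 10.2 kHz.
47.7 kHz > fs/2 = 25 kHz, folds to fs − 47.7 kHz = 2.3 kHz.
47.7 kHz and 97.7 kHz both map to 2.3 kHz.

47.7 kHz, 97.7 kHz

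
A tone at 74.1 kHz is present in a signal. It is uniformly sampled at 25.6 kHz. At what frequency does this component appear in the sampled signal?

2.7 kHz

74.1 kHz mod fs = 22.9 kHz.
22.9 kHz > fs/2 = 12.8 kHz, folds to fs − 22.9 kHz = 2.7 kHz.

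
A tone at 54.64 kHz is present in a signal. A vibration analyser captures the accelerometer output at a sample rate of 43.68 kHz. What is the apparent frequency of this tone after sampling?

10.96 kHz

54.64 kHz mod fs = 10.96 kHz.
10.96 kHz ≤ fs/2 = 21.84 kHz, appears at 10.96 kHz.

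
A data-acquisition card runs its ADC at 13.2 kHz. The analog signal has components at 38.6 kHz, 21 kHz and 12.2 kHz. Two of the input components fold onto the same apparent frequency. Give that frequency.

fs/2 = 6.6 kHz.
38.6 kHz mod fs = 12.2 kHz.
12.2 kHz > fs/2 = 6.6 kHz, folds to fs − 12.2 kHz = 1 kHz.
21 kHz mod fs = 7.8 kHz.
7.8 kHz > fs/2 = 6.6 kHz, folds to fs − 7.8 kHz = 5.4 kHz.
12.2 kHz > fs/2 = 6.6 kHz, folds to fs − 12.2 kHz = 1 kHz.
12.2 kHz and 38.6 kHz both map to 1 kHz.

1 kHz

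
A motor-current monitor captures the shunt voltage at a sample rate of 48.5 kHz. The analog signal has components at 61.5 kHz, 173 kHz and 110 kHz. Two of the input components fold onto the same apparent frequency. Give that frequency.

13 kHz

fs/2 = 24.25 kHz.
61.5 kHz mod fs = 13 kHz.
13 kHz ≤ fs/2 = 24.25 kHz, appears at 13 kHz.
173 kHz mod fs = 27.5 kHz.
27.5 kHz > fs/2 = 24.25 kHz, folds to fs − 27.5 kHz = 21 kHz.
110 kHz mod fs = 13 kHz.
13 kHz ≤ fs/2 = 24.25 kHz, appears at 13 kHz.
61.5 kHz and 110 kHz both map to 13 kHz.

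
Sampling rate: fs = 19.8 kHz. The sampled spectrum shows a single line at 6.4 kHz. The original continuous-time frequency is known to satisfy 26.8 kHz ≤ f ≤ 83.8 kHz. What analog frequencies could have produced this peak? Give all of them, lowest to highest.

Frequencies that alias to 6.4 kHz are k·fs ± 6.4 kHz for integer k ≥ 0.
k=0: 6.4 kHz.
k=1: 13.4 kHz, 26.2 kHz.
k=2: 33.2 kHz, 46 kHz.
k=3: 53 kHz, 65.8 kHz.
k=4: 72.8 kHz, 85.6 kHz.
k=5: 92.6 kHz, 105.4 kHz.
Within [26.8 kHz, 83.8 kHz]: 33.2 kHz, 46 kHz, 53 kHz, 65.8 kHz, 72.8 kHz.

33.2 kHz, 46 kHz, 53 kHz, 65.8 kHz, 72.8 kHz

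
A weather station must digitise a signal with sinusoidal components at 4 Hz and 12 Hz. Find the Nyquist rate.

Highest-frequency component: 12 Hz.
Nyquist rate = 2 × 12 Hz = 24 Hz.

24 Hz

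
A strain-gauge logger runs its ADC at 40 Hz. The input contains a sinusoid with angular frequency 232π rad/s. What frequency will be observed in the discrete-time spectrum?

4 Hz

ω = 232π rad/s → f = ω/(2π) = 116 Hz.
116 Hz mod fs = 36 Hz.
36 Hz > fs/2 = 20 Hz, folds to fs − 36 Hz = 4 Hz.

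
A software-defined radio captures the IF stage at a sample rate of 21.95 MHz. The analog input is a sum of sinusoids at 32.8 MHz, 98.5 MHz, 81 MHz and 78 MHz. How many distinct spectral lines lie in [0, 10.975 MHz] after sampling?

4

fs/2 = 10.975 MHz.
32.8 MHz mod fs = 10.85 MHz.
10.85 MHz ≤ fs/2 = 10.975 MHz, appears at 10.85 MHz.
98.5 MHz mod fs = 10.7 MHz.
10.7 MHz ≤ fs/2 = 10.975 MHz, appears at 10.7 MHz.
81 MHz mod fs = 15.15 MHz.
15.15 MHz > fs/2 = 10.975 MHz, folds to fs − 15.15 MHz = 6.8 MHz.
78 MHz mod fs = 12.15 MHz.
12.15 MHz > fs/2 = 10.975 MHz, folds to fs − 12.15 MHz = 9.8 MHz.
Distinct values: {6.8 MHz, 9.8 MHz, 10.7 MHz, 10.85 MHz} → 4.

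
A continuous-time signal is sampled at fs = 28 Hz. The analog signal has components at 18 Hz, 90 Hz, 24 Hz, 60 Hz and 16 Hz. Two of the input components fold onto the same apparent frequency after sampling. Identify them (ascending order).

24 Hz, 60 Hz

fs/2 = 14 Hz.
18 Hz > fs/2 = 14 Hz, folds to fs − 18 Hz = 10 Hz.
90 Hz mod fs = 6 Hz.
6 Hz ≤ fs/2 = 14 Hz, appears at 6 Hz.
24 Hz > fs/2 = 14 Hz, folds to fs − 24 Hz = 4 Hz.
60 Hz mod fs = 4 Hz.
4 Hz ≤ fs/2 = 14 Hz, appears at 4 Hz.
16 Hz > fs/2 = 14 Hz, folds to fs − 16 Hz = 12 Hz.
24 Hz and 60 Hz both map to 4 Hz.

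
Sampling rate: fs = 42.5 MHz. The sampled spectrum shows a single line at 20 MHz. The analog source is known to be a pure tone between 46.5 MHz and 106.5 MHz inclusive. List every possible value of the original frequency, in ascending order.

Frequencies that alias to 20 MHz are k·fs ± 20 MHz for integer k ≥ 0.
k=0: 20 MHz.
k=1: 22.5 MHz, 62.5 MHz.
k=2: 65 MHz, 105 MHz.
k=3: 107.5 MHz, 147.5 MHz.
Within [46.5 MHz, 106.5 MHz]: 62.5 MHz, 65 MHz, 105 MHz.

62.5 MHz, 65 MHz, 105 MHz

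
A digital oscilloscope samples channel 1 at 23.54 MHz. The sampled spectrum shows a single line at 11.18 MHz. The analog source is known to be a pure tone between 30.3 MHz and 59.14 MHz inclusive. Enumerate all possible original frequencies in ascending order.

34.72 MHz, 35.9 MHz, 58.26 MHz

Frequencies that alias to 11.18 MHz are k·fs ± 11.18 MHz for integer k ≥ 0.
k=0: 11.18 MHz.
k=1: 12.36 MHz, 34.72 MHz.
k=2: 35.9 MHz, 58.26 MHz.
k=3: 59.44 MHz, 81.8 MHz.
Within [30.3 MHz, 59.14 MHz]: 34.72 MHz, 35.9 MHz, 58.26 MHz.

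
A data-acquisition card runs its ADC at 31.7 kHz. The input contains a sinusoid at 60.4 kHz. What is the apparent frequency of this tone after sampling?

60.4 kHz mod fs = 28.7 kHz.
28.7 kHz > fs/2 = 15.85 kHz, folds to fs − 28.7 kHz = 3 kHz.

3 kHz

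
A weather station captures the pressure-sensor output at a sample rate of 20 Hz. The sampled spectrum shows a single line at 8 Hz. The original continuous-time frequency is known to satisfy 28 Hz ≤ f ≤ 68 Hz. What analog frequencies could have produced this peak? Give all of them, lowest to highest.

28 Hz, 32 Hz, 48 Hz, 52 Hz, 68 Hz

Frequencies that alias to 8 Hz are k·fs ± 8 Hz for integer k ≥ 0.
k=0: 8 Hz.
k=1: 12 Hz, 28 Hz.
k=2: 32 Hz, 48 Hz.
k=3: 52 Hz, 68 Hz.
k=4: 72 Hz, 88 Hz.
Within [28 Hz, 68 Hz]: 28 Hz, 32 Hz, 48 Hz, 52 Hz, 68 Hz.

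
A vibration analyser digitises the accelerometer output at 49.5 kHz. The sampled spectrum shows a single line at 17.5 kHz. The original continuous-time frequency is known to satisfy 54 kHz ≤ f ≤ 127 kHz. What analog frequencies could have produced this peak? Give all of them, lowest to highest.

67 kHz, 81.5 kHz, 116.5 kHz

Frequencies that alias to 17.5 kHz are k·fs ± 17.5 kHz for integer k ≥ 0.
k=0: 17.5 kHz.
k=1: 32 kHz, 67 kHz.
k=2: 81.5 kHz, 116.5 kHz.
k=3: 131 kHz, 166 kHz.
Within [54 kHz, 127 kHz]: 67 kHz, 81.5 kHz, 116.5 kHz.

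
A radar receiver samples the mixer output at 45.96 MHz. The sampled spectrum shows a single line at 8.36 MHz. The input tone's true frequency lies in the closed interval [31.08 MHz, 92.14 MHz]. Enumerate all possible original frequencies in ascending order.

Frequencies that alias to 8.36 MHz are k·fs ± 8.36 MHz for integer k ≥ 0.
k=0: 8.36 MHz.
k=1: 37.6 MHz, 54.32 MHz.
k=2: 83.56 MHz, 100.28 MHz.
k=3: 129.52 MHz, 146.24 MHz.
Within [31.08 MHz, 92.14 MHz]: 37.6 MHz, 54.32 MHz, 83.56 MHz.

37.6 MHz, 54.32 MHz, 83.56 MHz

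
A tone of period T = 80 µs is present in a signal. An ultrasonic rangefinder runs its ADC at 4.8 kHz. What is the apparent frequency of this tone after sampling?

1.9 kHz

T = 80 µs → f = 1/T = 12.5 kHz.
12.5 kHz mod fs = 2.9 kHz.
2.9 kHz > fs/2 = 2.4 kHz, folds to fs − 2.9 kHz = 1.9 kHz.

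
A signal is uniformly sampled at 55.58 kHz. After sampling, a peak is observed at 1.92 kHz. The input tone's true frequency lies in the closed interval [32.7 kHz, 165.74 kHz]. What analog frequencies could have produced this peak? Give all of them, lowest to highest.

53.66 kHz, 57.5 kHz, 109.24 kHz, 113.08 kHz, 164.82 kHz

Frequencies that alias to 1.92 kHz are k·fs ± 1.92 kHz for integer k ≥ 0.
k=0: 1.92 kHz.
k=1: 53.66 kHz, 57.5 kHz.
k=2: 109.24 kHz, 113.08 kHz.
k=3: 164.82 kHz, 168.66 kHz.
k=4: 220.4 kHz, 224.24 kHz.
Within [32.7 kHz, 165.74 kHz]: 53.66 kHz, 57.5 kHz, 109.24 kHz, 113.08 kHz, 164.82 kHz.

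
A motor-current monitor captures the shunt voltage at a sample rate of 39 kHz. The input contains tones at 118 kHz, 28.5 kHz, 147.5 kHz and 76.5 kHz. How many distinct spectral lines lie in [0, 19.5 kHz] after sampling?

4

fs/2 = 19.5 kHz.
118 kHz mod fs = 1 kHz.
1 kHz ≤ fs/2 = 19.5 kHz, appears at 1 kHz.
28.5 kHz > fs/2 = 19.5 kHz, folds to fs − 28.5 kHz = 10.5 kHz.
147.5 kHz mod fs = 30.5 kHz.
30.5 kHz > fs/2 = 19.5 kHz, folds to fs − 30.5 kHz = 8.5 kHz.
76.5 kHz mod fs = 37.5 kHz.
37.5 kHz > fs/2 = 19.5 kHz, folds to fs − 37.5 kHz = 1.5 kHz.
Distinct values: {1 kHz, 1.5 kHz, 8.5 kHz, 10.5 kHz} → 4.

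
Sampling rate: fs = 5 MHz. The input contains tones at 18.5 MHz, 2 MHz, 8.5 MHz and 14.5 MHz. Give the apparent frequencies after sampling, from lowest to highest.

fs/2 = 2.5 MHz.
18.5 MHz mod fs = 3.5 MHz.
3.5 MHz > fs/2 = 2.5 MHz, folds to fs − 3.5 MHz = 1.5 MHz.
2 MHz ≤ fs/2 = 2.5 MHz, passes unchanged.
8.5 MHz mod fs = 3.5 MHz.
3.5 MHz > fs/2 = 2.5 MHz, folds to fs − 3.5 MHz = 1.5 MHz.
14.5 MHz mod fs = 4.5 MHz.
4.5 MHz > fs/2 = 2.5 MHz, folds to fs − 4.5 MHz = 0.5 MHz.
Distinct values: {0.5 MHz, 1.5 MHz, 2 MHz}.

0.5 MHz, 1.5 MHz, 2 MHz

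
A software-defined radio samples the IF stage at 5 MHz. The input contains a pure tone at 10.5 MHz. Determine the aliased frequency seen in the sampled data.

0.5 MHz

10.5 MHz mod fs = 0.5 MHz.
0.5 MHz ≤ fs/2 = 2.5 MHz, appears at 0.5 MHz.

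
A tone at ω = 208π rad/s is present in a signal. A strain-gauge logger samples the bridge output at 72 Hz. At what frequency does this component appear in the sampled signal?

ω = 208π rad/s → f = ω/(2π) = 104 Hz.
104 Hz mod fs = 32 Hz.
32 Hz ≤ fs/2 = 36 Hz, appears at 32 Hz.

32 Hz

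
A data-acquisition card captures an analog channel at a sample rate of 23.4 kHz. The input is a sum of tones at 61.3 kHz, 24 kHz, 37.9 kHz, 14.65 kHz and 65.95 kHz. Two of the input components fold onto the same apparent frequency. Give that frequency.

8.9 kHz

fs/2 = 11.7 kHz.
61.3 kHz mod fs = 14.5 kHz.
14.5 kHz > fs/2 = 11.7 kHz, folds to fs − 14.5 kHz = 8.9 kHz.
24 kHz mod fs = 0.6 kHz.
0.6 kHz ≤ fs/2 = 11.7 kHz, appears at 0.6 kHz.
37.9 kHz mod fs = 14.5 kHz.
14.5 kHz > fs/2 = 11.7 kHz, folds to fs − 14.5 kHz = 8.9 kHz.
14.65 kHz > fs/2 = 11.7 kHz, folds to fs − 14.65 kHz = 8.75 kHz.
65.95 kHz mod fs = 19.15 kHz.
19.15 kHz > fs/2 = 11.7 kHz, folds to fs − 19.15 kHz = 4.25 kHz.
37.9 kHz and 61.3 kHz both map to 8.9 kHz.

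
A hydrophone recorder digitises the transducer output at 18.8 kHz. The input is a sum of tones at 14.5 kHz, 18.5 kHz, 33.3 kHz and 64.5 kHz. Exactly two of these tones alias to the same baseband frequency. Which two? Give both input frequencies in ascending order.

fs/2 = 9.4 kHz.
14.5 kHz > fs/2 = 9.4 kHz, folds to fs − 14.5 kHz = 4.3 kHz.
18.5 kHz > fs/2 = 9.4 kHz, folds to fs − 18.5 kHz = 0.3 kHz.
33.3 kHz mod fs = 14.5 kHz.
14.5 kHz > fs/2 = 9.4 kHz, folds to fs − 14.5 kHz = 4.3 kHz.
64.5 kHz mod fs = 8.1 kHz.
8.1 kHz ≤ fs/2 = 9.4 kHz, appears at 8.1 kHz.
14.5 kHz and 33.3 kHz both map to 4.3 kHz.

14.5 kHz, 33.3 kHz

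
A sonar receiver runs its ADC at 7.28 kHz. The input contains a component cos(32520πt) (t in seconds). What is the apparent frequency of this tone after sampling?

1.7 kHz

ω = 32520π rad/s → f = ω/(2π) = 16260 Hz = 16.26 kHz.
16.26 kHz mod fs = 1.7 kHz.
1.7 kHz ≤ fs/2 = 3.64 kHz, appears at 1.7 kHz.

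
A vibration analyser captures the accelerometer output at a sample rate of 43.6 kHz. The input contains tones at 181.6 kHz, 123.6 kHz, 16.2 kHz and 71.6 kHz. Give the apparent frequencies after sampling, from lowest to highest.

7.2 kHz, 15.6 kHz, 16.2 kHz

fs/2 = 21.8 kHz.
181.6 kHz mod fs = 7.2 kHz.
7.2 kHz ≤ fs/2 = 21.8 kHz, appears at 7.2 kHz.
123.6 kHz mod fs = 36.4 kHz.
36.4 kHz > fs/2 = 21.8 kHz, folds to fs − 36.4 kHz = 7.2 kHz.
16.2 kHz ≤ fs/2 = 21.8 kHz, passes unchanged.
71.6 kHz mod fs = 28 kHz.
28 kHz > fs/2 = 21.8 kHz, folds to fs − 28 kHz = 15.6 kHz.
Distinct values: {7.2 kHz, 15.6 kHz, 16.2 kHz}.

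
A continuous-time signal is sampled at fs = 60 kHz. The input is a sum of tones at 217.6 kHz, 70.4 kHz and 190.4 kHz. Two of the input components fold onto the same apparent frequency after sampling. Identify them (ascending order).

70.4 kHz, 190.4 kHz

fs/2 = 30 kHz.
217.6 kHz mod fs = 37.6 kHz.
37.6 kHz > fs/2 = 30 kHz, folds to fs − 37.6 kHz = 22.4 kHz.
70.4 kHz mod fs = 10.4 kHz.
10.4 kHz ≤ fs/2 = 30 kHz, appears at 10.4 kHz.
190.4 kHz mod fs = 10.4 kHz.
10.4 kHz ≤ fs/2 = 30 kHz, appears at 10.4 kHz.
70.4 kHz and 190.4 kHz both map to 10.4 kHz.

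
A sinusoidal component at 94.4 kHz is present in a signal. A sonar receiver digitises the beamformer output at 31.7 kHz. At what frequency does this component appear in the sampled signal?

0.7 kHz

94.4 kHz mod fs = 31 kHz.
31 kHz > fs/2 = 15.85 kHz, folds to fs − 31 kHz = 0.7 kHz.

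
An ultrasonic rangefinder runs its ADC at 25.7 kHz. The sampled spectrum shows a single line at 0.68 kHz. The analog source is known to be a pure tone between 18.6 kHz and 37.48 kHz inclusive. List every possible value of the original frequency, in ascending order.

25.02 kHz, 26.38 kHz

Frequencies that alias to 0.68 kHz are k·fs ± 0.68 kHz for integer k ≥ 0.
k=0: 0.68 kHz.
k=1: 25.02 kHz, 26.38 kHz.
k=2: 50.72 kHz, 52.08 kHz.
Within [18.6 kHz, 37.48 kHz]: 25.02 kHz, 26.38 kHz.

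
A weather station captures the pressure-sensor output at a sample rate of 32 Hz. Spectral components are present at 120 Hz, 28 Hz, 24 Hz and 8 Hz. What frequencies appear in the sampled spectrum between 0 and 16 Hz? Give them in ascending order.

4 Hz, 8 Hz

fs/2 = 16 Hz.
120 Hz mod fs = 24 Hz.
24 Hz > fs/2 = 16 Hz, folds to fs − 24 Hz = 8 Hz.
28 Hz > fs/2 = 16 Hz, folds to fs − 28 Hz = 4 Hz.
24 Hz > fs/2 = 16 Hz, folds to fs − 24 Hz = 8 Hz.
8 Hz ≤ fs/2 = 16 Hz, passes unchanged.
Distinct values: {4 Hz, 8 Hz}.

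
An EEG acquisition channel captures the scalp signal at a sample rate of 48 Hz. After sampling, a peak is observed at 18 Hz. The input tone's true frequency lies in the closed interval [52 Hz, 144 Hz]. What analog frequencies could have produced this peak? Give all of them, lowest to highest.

66 Hz, 78 Hz, 114 Hz, 126 Hz

Frequencies that alias to 18 Hz are k·fs ± 18 Hz for integer k ≥ 0.
k=0: 18 Hz.
k=1: 30 Hz, 66 Hz.
k=2: 78 Hz, 114 Hz.
k=3: 126 Hz, 162 Hz.
k=4: 174 Hz, 210 Hz.
Within [52 Hz, 144 Hz]: 66 Hz, 78 Hz, 114 Hz, 126 Hz.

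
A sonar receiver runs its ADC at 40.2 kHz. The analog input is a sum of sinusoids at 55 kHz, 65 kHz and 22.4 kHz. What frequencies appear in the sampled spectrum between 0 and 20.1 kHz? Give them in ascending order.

14.8 kHz, 15.4 kHz, 17.8 kHz

fs/2 = 20.1 kHz.
55 kHz mod fs = 14.8 kHz.
14.8 kHz ≤ fs/2 = 20.1 kHz, appears at 14.8 kHz.
65 kHz mod fs = 24.8 kHz.
24.8 kHz > fs/2 = 20.1 kHz, folds to fs − 24.8 kHz = 15.4 kHz.
22.4 kHz > fs/2 = 20.1 kHz, folds to fs − 22.4 kHz = 17.8 kHz.
Distinct values: {14.8 kHz, 15.4 kHz, 17.8 kHz}.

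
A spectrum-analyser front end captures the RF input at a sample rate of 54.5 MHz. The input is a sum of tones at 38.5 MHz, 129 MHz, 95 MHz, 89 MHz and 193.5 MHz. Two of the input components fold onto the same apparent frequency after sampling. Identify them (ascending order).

89 MHz, 129 MHz

fs/2 = 27.25 MHz.
38.5 MHz > fs/2 = 27.25 MHz, folds to fs − 38.5 MHz = 16 MHz.
129 MHz mod fs = 20 MHz.
20 MHz ≤ fs/2 = 27.25 MHz, appears at 20 MHz.
95 MHz mod fs = 40.5 MHz.
40.5 MHz > fs/2 = 27.25 MHz, folds to fs − 40.5 MHz = 14 MHz.
89 MHz mod fs = 34.5 MHz.
34.5 MHz > fs/2 = 27.25 MHz, folds to fs − 34.5 MHz = 20 MHz.
193.5 MHz mod fs = 30 MHz.
30 MHz > fs/2 = 27.25 MHz, folds to fs − 30 MHz = 24.5 MHz.
89 MHz and 129 MHz both map to 20 MHz.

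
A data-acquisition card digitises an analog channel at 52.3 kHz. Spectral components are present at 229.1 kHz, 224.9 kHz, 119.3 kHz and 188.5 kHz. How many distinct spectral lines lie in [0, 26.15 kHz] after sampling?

4

fs/2 = 26.15 kHz.
229.1 kHz mod fs = 19.9 kHz.
19.9 kHz ≤ fs/2 = 26.15 kHz, appears at 19.9 kHz.
224.9 kHz mod fs = 15.7 kHz.
15.7 kHz ≤ fs/2 = 26.15 kHz, appears at 15.7 kHz.
119.3 kHz mod fs = 14.7 kHz.
14.7 kHz ≤ fs/2 = 26.15 kHz, appears at 14.7 kHz.
188.5 kHz mod fs = 31.6 kHz.
31.6 kHz > fs/2 = 26.15 kHz, folds to fs − 31.6 kHz = 20.7 kHz.
Distinct values: {14.7 kHz, 15.7 kHz, 19.9 kHz, 20.7 kHz} → 4.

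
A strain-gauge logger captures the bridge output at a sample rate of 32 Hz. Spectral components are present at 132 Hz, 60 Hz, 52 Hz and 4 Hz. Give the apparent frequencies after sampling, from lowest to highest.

4 Hz, 12 Hz

fs/2 = 16 Hz.
132 Hz mod fs = 4 Hz.
4 Hz ≤ fs/2 = 16 Hz, appears at 4 Hz.
60 Hz mod fs = 28 Hz.
28 Hz > fs/2 = 16 Hz, folds to fs − 28 Hz = 4 Hz.
52 Hz mod fs = 20 Hz.
20 Hz > fs/2 = 16 Hz, folds to fs − 20 Hz = 12 Hz.
4 Hz ≤ fs/2 = 16 Hz, passes unchanged.
Distinct values: {4 Hz, 12 Hz}.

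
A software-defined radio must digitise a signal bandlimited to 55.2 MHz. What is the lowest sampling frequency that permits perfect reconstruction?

110.4 MHz

Nyquist rate = 2 × 55.2 MHz = 110.4 MHz.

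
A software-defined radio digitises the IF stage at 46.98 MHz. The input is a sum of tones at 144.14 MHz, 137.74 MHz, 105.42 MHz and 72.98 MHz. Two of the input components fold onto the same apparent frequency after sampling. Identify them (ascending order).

fs/2 = 23.49 MHz.
144.14 MHz mod fs = 3.2 MHz.
3.2 MHz ≤ fs/2 = 23.49 MHz, appears at 3.2 MHz.
137.74 MHz mod fs = 43.78 MHz.
43.78 MHz > fs/2 = 23.49 MHz, folds to fs − 43.78 MHz = 3.2 MHz.
105.42 MHz mod fs = 11.46 MHz.
11.46 MHz ≤ fs/2 = 23.49 MHz, appears at 11.46 MHz.
72.98 MHz mod fs = 26 MHz.
26 MHz > fs/2 = 23.49 MHz, folds to fs − 26 MHz = 20.98 MHz.
137.74 MHz and 144.14 MHz both map to 3.2 MHz.

137.74 MHz, 144.14 MHz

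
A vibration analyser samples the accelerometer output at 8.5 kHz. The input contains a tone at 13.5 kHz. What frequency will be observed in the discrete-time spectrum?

3.5 kHz

13.5 kHz mod fs = 5 kHz.
5 kHz > fs/2 = 4.25 kHz, folds to fs − 5 kHz = 3.5 kHz.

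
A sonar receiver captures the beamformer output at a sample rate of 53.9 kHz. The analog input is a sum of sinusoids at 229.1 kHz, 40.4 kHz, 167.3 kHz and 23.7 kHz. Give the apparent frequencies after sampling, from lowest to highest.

5.6 kHz, 13.5 kHz, 23.7 kHz

fs/2 = 26.95 kHz.
229.1 kHz mod fs = 13.5 kHz.
13.5 kHz ≤ fs/2 = 26.95 kHz, appears at 13.5 kHz.
40.4 kHz > fs/2 = 26.95 kHz, folds to fs − 40.4 kHz = 13.5 kHz.
167.3 kHz mod fs = 5.6 kHz.
5.6 kHz ≤ fs/2 = 26.95 kHz, appears at 5.6 kHz.
23.7 kHz ≤ fs/2 = 26.95 kHz, passes unchanged.
Distinct values: {5.6 kHz, 13.5 kHz, 23.7 kHz}.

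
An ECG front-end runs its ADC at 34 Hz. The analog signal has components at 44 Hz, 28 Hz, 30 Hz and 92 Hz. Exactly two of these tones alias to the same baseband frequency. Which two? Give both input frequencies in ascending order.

44 Hz, 92 Hz

fs/2 = 17 Hz.
44 Hz mod fs = 10 Hz.
10 Hz ≤ fs/2 = 17 Hz, appears at 10 Hz.
28 Hz > fs/2 = 17 Hz, folds to fs − 28 Hz = 6 Hz.
30 Hz > fs/2 = 17 Hz, folds to fs − 30 Hz = 4 Hz.
92 Hz mod fs = 24 Hz.
24 Hz > fs/2 = 17 Hz, folds to fs − 24 Hz = 10 Hz.
44 Hz and 92 Hz both map to 10 Hz.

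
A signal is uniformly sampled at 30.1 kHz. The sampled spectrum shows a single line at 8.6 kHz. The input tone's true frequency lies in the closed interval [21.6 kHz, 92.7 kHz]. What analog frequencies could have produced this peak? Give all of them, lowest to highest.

Frequencies that alias to 8.6 kHz are k·fs ± 8.6 kHz for integer k ≥ 0.
k=0: 8.6 kHz.
k=1: 21.5 kHz, 38.7 kHz.
k=2: 51.6 kHz, 68.8 kHz.
k=3: 81.7 kHz, 98.9 kHz.
k=4: 111.8 kHz, 129 kHz.
Within [21.6 kHz, 92.7 kHz]: 38.7 kHz, 51.6 kHz, 68.8 kHz, 81.7 kHz.

38.7 kHz, 51.6 kHz, 68.8 kHz, 81.7 kHz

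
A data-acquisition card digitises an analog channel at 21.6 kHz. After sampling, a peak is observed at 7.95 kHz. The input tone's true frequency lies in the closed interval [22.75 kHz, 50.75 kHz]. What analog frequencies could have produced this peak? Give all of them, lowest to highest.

29.55 kHz, 35.25 kHz

Frequencies that alias to 7.95 kHz are k·fs ± 7.95 kHz for integer k ≥ 0.
k=0: 7.95 kHz.
k=1: 13.65 kHz, 29.55 kHz.
k=2: 35.25 kHz, 51.15 kHz.
k=3: 56.85 kHz, 72.75 kHz.
Within [22.75 kHz, 50.75 kHz]: 29.55 kHz, 35.25 kHz.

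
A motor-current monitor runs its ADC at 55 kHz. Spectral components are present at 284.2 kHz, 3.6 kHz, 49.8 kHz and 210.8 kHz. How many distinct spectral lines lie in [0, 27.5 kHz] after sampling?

3

fs/2 = 27.5 kHz.
284.2 kHz mod fs = 9.2 kHz.
9.2 kHz ≤ fs/2 = 27.5 kHz, appears at 9.2 kHz.
3.6 kHz ≤ fs/2 = 27.5 kHz, passes unchanged.
49.8 kHz > fs/2 = 27.5 kHz, folds to fs − 49.8 kHz = 5.2 kHz.
210.8 kHz mod fs = 45.8 kHz.
45.8 kHz > fs/2 = 27.5 kHz, folds to fs − 45.8 kHz = 9.2 kHz.
Distinct values: {3.6 kHz, 5.2 kHz, 9.2 kHz} → 3.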